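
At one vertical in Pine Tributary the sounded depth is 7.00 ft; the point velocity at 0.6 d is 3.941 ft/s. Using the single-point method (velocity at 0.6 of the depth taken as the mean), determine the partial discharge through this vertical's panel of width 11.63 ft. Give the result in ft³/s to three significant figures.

v̄ = v₀.₆ = 3.941 ft/s
q = v̄ × d × w = 3.941 × 7.00 × 11.63 = 320.8 ft³/s

321 ft³/s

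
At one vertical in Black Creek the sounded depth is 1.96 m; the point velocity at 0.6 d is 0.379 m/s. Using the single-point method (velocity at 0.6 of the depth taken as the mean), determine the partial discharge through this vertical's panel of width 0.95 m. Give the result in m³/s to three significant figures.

v̄ = v₀.₆ = 0.379 m/s
q = v̄ × d × w = 0.3790 × 1.96 × 0.95 = 0.7057 m³/s

0.706 m³/s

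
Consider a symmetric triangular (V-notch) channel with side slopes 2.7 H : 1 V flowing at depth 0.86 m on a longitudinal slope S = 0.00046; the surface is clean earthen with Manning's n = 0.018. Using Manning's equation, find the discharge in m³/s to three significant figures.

A = z·y² = 2.7×0.86² = 1.997 m²
P = 2y√(1+z²) = 2×0.86×√(1+2.7²) = 4.952 m
R = A/P = 1.997/4.952 = 0.4032 m
Q = (1/n)·A·R^(2/3)·S^(1/2) = (1/0.018) × 1.997 × 0.4032^(2/3) × 0.00046^(1/2) = 1.299 m³/s

1.30 m³/s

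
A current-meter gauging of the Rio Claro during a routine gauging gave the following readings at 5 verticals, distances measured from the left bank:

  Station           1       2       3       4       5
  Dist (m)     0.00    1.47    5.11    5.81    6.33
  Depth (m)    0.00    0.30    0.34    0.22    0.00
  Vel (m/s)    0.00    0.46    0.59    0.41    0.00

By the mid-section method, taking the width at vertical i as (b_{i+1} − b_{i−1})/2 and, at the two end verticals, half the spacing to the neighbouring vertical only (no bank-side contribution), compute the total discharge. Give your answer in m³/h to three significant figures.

3030 m³/h

w_2 = (5.11 − 0.00)/2 = 2.555 m; q_2 = 0.46 × 0.30 × 2.555 = 0.3526 m³/s
w_3 = (5.81 − 1.47)/2 = 2.17 m; q_3 = 0.59 × 0.34 × 2.17 = 0.4353 m³/s
w_4 = (6.33 − 5.11)/2 = 0.61 m; q_4 = 0.41 × 0.22 × 0.61 = 0.05502 m³/s
Stations 1, 5 contribute zero (depth or velocity is 0).
Q = Σ qᵢ = 0.8429 m³/s
= 0.8429 × 3600 = 3034 m³/h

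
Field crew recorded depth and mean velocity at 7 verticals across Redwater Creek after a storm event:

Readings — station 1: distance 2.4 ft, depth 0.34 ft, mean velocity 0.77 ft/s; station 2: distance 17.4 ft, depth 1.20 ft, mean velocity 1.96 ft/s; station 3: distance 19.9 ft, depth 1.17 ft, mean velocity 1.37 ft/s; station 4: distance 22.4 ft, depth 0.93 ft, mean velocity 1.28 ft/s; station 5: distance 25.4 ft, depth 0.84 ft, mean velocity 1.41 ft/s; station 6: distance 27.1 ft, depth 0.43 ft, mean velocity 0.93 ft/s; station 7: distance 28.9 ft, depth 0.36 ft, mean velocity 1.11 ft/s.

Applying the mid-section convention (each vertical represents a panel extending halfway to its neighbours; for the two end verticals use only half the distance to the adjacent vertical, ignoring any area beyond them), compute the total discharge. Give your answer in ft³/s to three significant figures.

w_1 = (17.4 − 2.4)/2 = 7.5 ft; q_1 = 0.77 × 0.34 × 7.5 = 1.964 ft³/s
w_2 = (19.9 − 2.4)/2 = 8.75 ft; q_2 = 1.96 × 1.20 × 8.75 = 20.58 ft³/s
w_3 = (22.4 − 17.4)/2 = 2.5 ft; q_3 = 1.37 × 1.17 × 2.5 = 4.007 ft³/s
w_4 = (25.4 − 19.9)/2 = 2.75 ft; q_4 = 1.28 × 0.93 × 2.75 = 3.274 ft³/s
w_5 = (27.1 − 22.4)/2 = 2.35 ft; q_5 = 1.41 × 0.84 × 2.35 = 2.783 ft³/s
w_6 = (28.9 − 25.4)/2 = 1.75 ft; q_6 = 0.93 × 0.43 × 1.75 = 0.6998 ft³/s
w_7 = (28.9 − 27.1)/2 = 0.9 ft; q_7 = 1.11 × 0.36 × 0.9 = 0.3596 ft³/s
Q = Σ qᵢ = 33.67 ft³/s

33.7 ft³/s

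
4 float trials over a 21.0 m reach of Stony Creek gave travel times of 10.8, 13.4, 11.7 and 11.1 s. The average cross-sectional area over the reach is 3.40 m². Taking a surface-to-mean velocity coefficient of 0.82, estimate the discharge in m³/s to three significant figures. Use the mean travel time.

t̄ = (10.8 + 13.4 + 11.7 + 11.1) / 4 = 11.75 s
v_surface = L / t̄ = 21.0 / 11.75 = 1.787 m/s
v_mean = 0.82 × 1.787 = 1.466 m/s
Q = A × v_mean = 3.40 × 1.466 = 4.983 m³/s

4.98 m³/s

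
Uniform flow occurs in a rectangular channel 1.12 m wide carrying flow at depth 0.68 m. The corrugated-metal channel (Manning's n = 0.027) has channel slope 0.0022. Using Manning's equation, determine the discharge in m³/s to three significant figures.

0.602 m³/s

A = b·y = 1.12 × 0.68 = 0.7616 m²
P = b + 2y = 1.12 + 2×0.68 = 2.480 m
R = A/P = 0.7616/2.480 = 0.3071 m
Q = (1/n)·A·R^(2/3)·S^(1/2) = (1/0.027) × 0.7616 × 0.3071^(2/3) × 0.0022^(1/2) = 0.6022 m³/s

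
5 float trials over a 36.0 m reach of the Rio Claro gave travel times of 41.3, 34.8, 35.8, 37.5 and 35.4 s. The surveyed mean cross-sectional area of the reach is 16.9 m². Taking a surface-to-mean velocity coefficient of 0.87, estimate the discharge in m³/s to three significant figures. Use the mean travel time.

14.3 m³/s

t̄ = (41.3 + 34.8 + 35.8 + 37.5 + 35.4) / 5 = 36.96 s
v_surface = L / t̄ = 36.0 / 36.96 = 0.9740 m/s
v_mean = 0.87 × 0.9740 = 0.8474 m/s
Q = A × v_mean = 16.9 × 0.8474 = 14.32 m³/s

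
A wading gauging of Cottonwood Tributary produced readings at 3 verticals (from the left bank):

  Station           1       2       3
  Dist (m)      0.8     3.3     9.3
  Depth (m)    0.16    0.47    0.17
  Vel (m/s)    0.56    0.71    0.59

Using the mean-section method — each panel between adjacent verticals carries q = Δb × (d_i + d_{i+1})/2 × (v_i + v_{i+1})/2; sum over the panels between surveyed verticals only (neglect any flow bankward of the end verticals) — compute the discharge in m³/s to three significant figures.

Panel 1-2: Δb = 2.5 m, d̄ = (0.16+0.47)/2 = 0.315, v̄ = (0.56+0.71)/2 = 0.635 → q = 2.5×0.315×0.635 = 0.5001 m³/s
Panel 2-3: Δb = 6 m, d̄ = (0.47+0.17)/2 = 0.32, v̄ = (0.71+0.59)/2 = 0.65 → q = 6×0.32×0.65 = 1.248 m³/s
Q = Σ q = 1.748 m³/s

1.75 m³/s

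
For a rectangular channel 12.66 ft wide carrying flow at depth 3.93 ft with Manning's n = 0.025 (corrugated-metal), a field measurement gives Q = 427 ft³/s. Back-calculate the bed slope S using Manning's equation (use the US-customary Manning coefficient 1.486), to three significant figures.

0.00640

A = b·y = 12.66 × 3.93 = 49.75 ft²
P = b + 2y = 12.66 + 2×3.93 = 20.52 ft
R = A/P = 49.75/20.52 = 2.425 ft
S = (Q·n / (1.486·A·R^(2/3)))² = (427×0.025 / (1.486×49.75×1.805))² = 0.006400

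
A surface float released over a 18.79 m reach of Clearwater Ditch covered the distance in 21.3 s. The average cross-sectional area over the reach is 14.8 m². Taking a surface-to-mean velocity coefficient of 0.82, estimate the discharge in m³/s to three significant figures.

10.7 m³/s

v_surface = L / t̄ = 18.79 / 21.3 = 0.8822 m/s
v_mean = 0.82 × 0.8822 = 0.7234 m/s
Q = A × v_mean = 14.8 × 0.7234 = 10.71 m³/s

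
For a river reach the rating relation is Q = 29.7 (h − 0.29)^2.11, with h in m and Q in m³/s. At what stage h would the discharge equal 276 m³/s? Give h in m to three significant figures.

3.17 m

h − h₀ = (Q/C)^(1/b) = (276/29.7)^(1/2.11) = 2.876 m
h = 0.29 + 2.876 = 3.166 m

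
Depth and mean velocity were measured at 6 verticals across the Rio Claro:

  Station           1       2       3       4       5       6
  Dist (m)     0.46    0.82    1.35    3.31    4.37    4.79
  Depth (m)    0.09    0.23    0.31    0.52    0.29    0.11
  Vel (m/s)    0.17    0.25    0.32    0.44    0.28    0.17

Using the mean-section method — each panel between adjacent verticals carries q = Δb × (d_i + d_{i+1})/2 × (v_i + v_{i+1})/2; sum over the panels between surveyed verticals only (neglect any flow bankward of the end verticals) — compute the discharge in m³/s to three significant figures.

Panel 1-2: Δb = 0.36 m, d̄ = (0.09+0.23)/2 = 0.16, v̄ = (0.17+0.25)/2 = 0.21 → q = 0.36×0.16×0.21 = 0.01210 m³/s
Panel 2-3: Δb = 0.53 m, d̄ = (0.23+0.31)/2 = 0.27, v̄ = (0.25+0.32)/2 = 0.285 → q = 0.53×0.27×0.285 = 0.04078 m³/s
Panel 3-4: Δb = 1.96 m, d̄ = (0.31+0.52)/2 = 0.415, v̄ = (0.32+0.44)/2 = 0.38 → q = 1.96×0.415×0.38 = 0.3091 m³/s
Panel 4-5: Δb = 1.06 m, d̄ = (0.52+0.29)/2 = 0.405, v̄ = (0.44+0.28)/2 = 0.36 → q = 1.06×0.405×0.36 = 0.1545 m³/s
Panel 5-6: Δb = 0.42 m, d̄ = (0.29+0.11)/2 = 0.2, v̄ = (0.28+0.17)/2 = 0.225 → q = 0.42×0.2×0.225 = 0.01890 m³/s
Q = Σ q = 0.5354 m³/s

0.535 m³/s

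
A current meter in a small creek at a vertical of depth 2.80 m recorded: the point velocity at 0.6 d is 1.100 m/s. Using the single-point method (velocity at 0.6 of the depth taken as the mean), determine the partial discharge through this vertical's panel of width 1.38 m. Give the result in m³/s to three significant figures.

v̄ = v₀.₆ = 1.100 m/s
q = v̄ × d × w = 1.100 × 2.80 × 1.38 = 4.250 m³/s

4.25 m³/s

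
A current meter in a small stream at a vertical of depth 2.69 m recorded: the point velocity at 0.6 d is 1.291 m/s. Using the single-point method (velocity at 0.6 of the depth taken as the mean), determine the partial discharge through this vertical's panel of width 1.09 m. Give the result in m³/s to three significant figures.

v̄ = v₀.₆ = 1.291 m/s
q = v̄ × d × w = 1.291 × 2.69 × 1.09 = 3.785 m³/s

3.79 m³/s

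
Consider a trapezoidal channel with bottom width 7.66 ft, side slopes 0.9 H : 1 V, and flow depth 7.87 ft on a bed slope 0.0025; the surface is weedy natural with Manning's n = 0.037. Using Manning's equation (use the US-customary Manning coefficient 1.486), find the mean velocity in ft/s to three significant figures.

A = (b + z·y)·y = (7.66 + 0.9×7.87)×7.87 = 116.0 ft²
P = b + 2y√(1+z²) = 7.66 + 2×7.87×√(1+0.9²) = 28.84 ft
R = A/P = 116.0/28.84 = 4.024 ft
Q = (1.486/n)·A·R^(2/3)·S^(1/2) = (1.486/0.037) × 116.0 × 4.024^(2/3) × 0.0025^(1/2) = 589.4 ft³/s
V = Q/A = 589.4/116.0 = 5.080 ft/s

5.08 ft/s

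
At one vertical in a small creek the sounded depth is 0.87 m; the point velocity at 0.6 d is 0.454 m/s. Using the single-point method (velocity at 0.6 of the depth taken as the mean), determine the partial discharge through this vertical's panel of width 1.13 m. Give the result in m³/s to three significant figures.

v̄ = v₀.₆ = 0.454 m/s
q = v̄ × d × w = 0.4540 × 0.87 × 1.13 = 0.4463 m³/s

0.446 m³/s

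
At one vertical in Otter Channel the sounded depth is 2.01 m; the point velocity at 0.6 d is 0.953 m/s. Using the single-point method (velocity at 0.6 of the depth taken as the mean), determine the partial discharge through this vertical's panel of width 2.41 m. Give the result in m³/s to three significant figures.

4.62 m³/s

v̄ = v₀.₆ = 0.953 m/s
q = v̄ × d × w = 0.9530 × 2.01 × 2.41 = 4.616 m³/s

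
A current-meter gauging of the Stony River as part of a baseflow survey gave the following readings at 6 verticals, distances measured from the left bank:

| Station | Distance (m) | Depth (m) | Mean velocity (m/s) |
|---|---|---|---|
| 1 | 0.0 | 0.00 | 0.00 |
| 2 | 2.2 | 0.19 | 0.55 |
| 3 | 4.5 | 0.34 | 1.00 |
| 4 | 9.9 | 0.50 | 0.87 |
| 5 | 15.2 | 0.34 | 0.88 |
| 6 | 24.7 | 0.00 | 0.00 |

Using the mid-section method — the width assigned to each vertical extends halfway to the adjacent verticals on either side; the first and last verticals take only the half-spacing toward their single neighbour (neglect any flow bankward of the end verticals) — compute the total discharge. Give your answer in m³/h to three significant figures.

21900 m³/h

w_2 = (4.5 − 0.0)/2 = 2.25 m; q_2 = 0.55 × 0.19 × 2.25 = 0.2351 m³/s
w_3 = (9.9 − 2.2)/2 = 3.85 m; q_3 = 1.00 × 0.34 × 3.85 = 1.309 m³/s
w_4 = (15.2 − 4.5)/2 = 5.35 m; q_4 = 0.87 × 0.50 × 5.35 = 2.327 m³/s
w_5 = (24.7 − 9.9)/2 = 7.4 m; q_5 = 0.88 × 0.34 × 7.4 = 2.214 m³/s
Stations 1, 6 contribute zero (depth or velocity is 0).
Q = Σ qᵢ = 6.085 m³/s
= 6.085 × 3600 = 21910 m³/h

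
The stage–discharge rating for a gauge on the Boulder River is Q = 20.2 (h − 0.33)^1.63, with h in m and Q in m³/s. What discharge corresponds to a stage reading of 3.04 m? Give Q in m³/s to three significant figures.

103 m³/s

Q = 20.2 × (3.04 − 0.33)^1.63 = 20.2 × 2.71^1.63 = 102.6 m³/s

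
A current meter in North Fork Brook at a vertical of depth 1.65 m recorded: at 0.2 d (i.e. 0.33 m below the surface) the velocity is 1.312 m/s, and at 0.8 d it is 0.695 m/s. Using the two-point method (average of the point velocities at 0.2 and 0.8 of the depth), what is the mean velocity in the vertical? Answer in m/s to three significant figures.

v̄ = (1.312 + 0.695) / 2 = 1.004 m/s

1.00 m/s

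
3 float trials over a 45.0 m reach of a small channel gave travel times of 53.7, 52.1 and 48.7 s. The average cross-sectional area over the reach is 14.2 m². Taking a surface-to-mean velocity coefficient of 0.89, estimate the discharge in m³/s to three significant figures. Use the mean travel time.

11.0 m³/s

t̄ = (53.7 + 52.1 + 48.7) / 3 = 51.5 s
v_surface = L / t̄ = 45.0 / 51.5 = 0.8738 m/s
v_mean = 0.89 × 0.8738 = 0.7777 m/s
Q = A × v_mean = 14.2 × 0.7777 = 11.04 m³/s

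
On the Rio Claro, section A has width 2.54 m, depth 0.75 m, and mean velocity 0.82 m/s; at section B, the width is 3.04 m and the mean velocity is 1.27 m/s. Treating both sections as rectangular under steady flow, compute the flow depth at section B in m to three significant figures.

Q = A₁V₁ = (2.54×0.75) × 0.82 = 1.562 m³/s
d₂ = Q/(b₂ V₂) = 1.562/(3.04×1.27) = 0.4046 m

0.405 m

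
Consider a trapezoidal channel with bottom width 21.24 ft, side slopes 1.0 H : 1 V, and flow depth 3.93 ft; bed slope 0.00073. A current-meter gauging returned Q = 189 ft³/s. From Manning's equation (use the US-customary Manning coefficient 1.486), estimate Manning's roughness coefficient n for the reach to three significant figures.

A = (b + z·y)·y = (21.24 + 1.0×3.93)×3.93 = 98.92 ft²
P = b + 2y√(1+z²) = 21.24 + 2×3.93×√(1+1.0²) = 32.36 ft
R = A/P = 98.92/32.36 = 3.057 ft
n = (1.486/Q)·A·R^(2/3)·S^(1/2) = (1.486/189) × 98.92 × 2.106 × 0.02702 = 0.04426

0.0443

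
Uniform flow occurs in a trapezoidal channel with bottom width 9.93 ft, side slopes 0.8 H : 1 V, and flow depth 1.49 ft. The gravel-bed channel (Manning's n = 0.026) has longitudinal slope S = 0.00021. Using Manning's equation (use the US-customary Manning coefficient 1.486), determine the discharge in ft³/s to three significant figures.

A = (b + z·y)·y = (9.93 + 0.8×1.49)×1.49 = 16.57 ft²
P = b + 2y√(1+z²) = 9.93 + 2×1.49×√(1+0.8²) = 13.75 ft
R = A/P = 16.57/13.75 = 1.206 ft
Q = (1.486/n)·A·R^(2/3)·S^(1/2) = (1.486/0.026) × 16.57 × 1.206^(2/3) × 0.00021^(1/2) = 15.55 ft³/s

15.5 ft³/s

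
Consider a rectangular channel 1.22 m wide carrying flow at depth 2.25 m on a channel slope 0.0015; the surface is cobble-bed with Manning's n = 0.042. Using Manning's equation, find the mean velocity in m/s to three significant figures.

A = b·y = 1.22 × 2.25 = 2.745 m²
P = b + 2y = 1.22 + 2×2.25 = 5.720 m
R = A/P = 2.745/5.720 = 0.4799 m
Q = (1/n)·A·R^(2/3)·S^(1/2) = (1/0.042) × 2.745 × 0.4799^(2/3) × 0.0015^(1/2) = 1.552 m³/s
V = Q/A = 1.552/2.745 = 0.5652 m/s

0.565 m/s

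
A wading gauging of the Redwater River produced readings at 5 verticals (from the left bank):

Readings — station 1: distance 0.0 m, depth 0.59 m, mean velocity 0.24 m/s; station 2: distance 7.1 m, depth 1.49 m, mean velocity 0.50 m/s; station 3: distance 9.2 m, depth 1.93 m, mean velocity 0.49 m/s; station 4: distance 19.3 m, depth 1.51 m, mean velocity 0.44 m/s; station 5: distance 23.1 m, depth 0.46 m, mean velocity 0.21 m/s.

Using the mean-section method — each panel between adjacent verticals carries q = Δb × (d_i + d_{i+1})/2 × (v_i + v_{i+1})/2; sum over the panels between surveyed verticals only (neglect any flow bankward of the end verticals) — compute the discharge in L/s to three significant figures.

Panel 1-2: Δb = 7.1 m, d̄ = (0.59+1.49)/2 = 1.04, v̄ = (0.24+0.50)/2 = 0.37 → q = 7.1×1.04×0.37 = 2.732 m³/s
Panel 2-3: Δb = 2.1 m, d̄ = (1.49+1.93)/2 = 1.71, v̄ = (0.50+0.49)/2 = 0.495 → q = 2.1×1.71×0.495 = 1.778 m³/s
Panel 3-4: Δb = 10.1 m, d̄ = (1.93+1.51)/2 = 1.72, v̄ = (0.49+0.44)/2 = 0.465 → q = 10.1×1.72×0.465 = 8.078 m³/s
Panel 4-5: Δb = 3.8 m, d̄ = (1.51+0.46)/2 = 0.985, v̄ = (0.44+0.21)/2 = 0.325 → q = 3.8×0.985×0.325 = 1.216 m³/s
Q = Σ q = 13.80 m³/s
= 13.80 × 1000 = 13800 L/s

13800 L/s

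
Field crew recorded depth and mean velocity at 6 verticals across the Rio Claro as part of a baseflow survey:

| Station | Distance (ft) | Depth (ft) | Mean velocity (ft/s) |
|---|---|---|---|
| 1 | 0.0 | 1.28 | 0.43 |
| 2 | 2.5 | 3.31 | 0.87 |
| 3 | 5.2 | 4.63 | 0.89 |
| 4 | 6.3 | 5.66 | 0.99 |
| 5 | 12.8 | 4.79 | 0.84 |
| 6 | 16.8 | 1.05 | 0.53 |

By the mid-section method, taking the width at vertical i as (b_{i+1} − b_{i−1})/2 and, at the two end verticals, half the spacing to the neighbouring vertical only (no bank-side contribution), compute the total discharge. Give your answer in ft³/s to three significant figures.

59.5 ft³/s

w_1 = (2.5 − 0.0)/2 = 1.25 ft; q_1 = 0.43 × 1.28 × 1.25 = 0.6880 ft³/s
w_2 = (5.2 − 0.0)/2 = 2.6 ft; q_2 = 0.87 × 3.31 × 2.6 = 7.487 ft³/s
w_3 = (6.3 − 2.5)/2 = 1.9 ft; q_3 = 0.89 × 4.63 × 1.9 = 7.829 ft³/s
w_4 = (12.8 − 5.2)/2 = 3.8 ft; q_4 = 0.99 × 5.66 × 3.8 = 21.29 ft³/s
w_5 = (16.8 − 6.3)/2 = 5.25 ft; q_5 = 0.84 × 4.79 × 5.25 = 21.12 ft³/s
w_6 = (16.8 − 12.8)/2 = 2 ft; q_6 = 0.53 × 1.05 × 2 = 1.113 ft³/s
Q = Σ qᵢ = 59.53 ft³/s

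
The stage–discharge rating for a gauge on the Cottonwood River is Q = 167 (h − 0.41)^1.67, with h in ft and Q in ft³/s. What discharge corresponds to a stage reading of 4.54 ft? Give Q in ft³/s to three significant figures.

Q = 167 × (4.54 − 0.41)^1.67 = 167 × 4.13^1.67 = 1784 ft³/s

1780 ft³/s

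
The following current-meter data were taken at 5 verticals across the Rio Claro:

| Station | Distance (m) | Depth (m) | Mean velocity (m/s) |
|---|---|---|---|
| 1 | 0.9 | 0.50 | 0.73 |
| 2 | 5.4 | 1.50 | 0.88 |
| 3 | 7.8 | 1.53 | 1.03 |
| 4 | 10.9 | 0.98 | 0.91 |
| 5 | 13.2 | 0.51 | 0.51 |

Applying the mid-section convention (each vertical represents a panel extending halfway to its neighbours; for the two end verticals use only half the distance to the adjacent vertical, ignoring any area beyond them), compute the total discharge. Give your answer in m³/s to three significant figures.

w_1 = (5.4 − 0.9)/2 = 2.25 m; q_1 = 0.73 × 0.50 × 2.25 = 0.8213 m³/s
w_2 = (7.8 − 0.9)/2 = 3.45 m; q_2 = 0.88 × 1.50 × 3.45 = 4.554 m³/s
w_3 = (10.9 − 5.4)/2 = 2.75 m; q_3 = 1.03 × 1.53 × 2.75 = 4.334 m³/s
w_4 = (13.2 − 7.8)/2 = 2.7 m; q_4 = 0.91 × 0.98 × 2.7 = 2.408 m³/s
w_5 = (13.2 − 10.9)/2 = 1.15 m; q_5 = 0.51 × 0.51 × 1.15 = 0.2991 m³/s
Q = Σ qᵢ = 12.42 m³/s

12.4 m³/s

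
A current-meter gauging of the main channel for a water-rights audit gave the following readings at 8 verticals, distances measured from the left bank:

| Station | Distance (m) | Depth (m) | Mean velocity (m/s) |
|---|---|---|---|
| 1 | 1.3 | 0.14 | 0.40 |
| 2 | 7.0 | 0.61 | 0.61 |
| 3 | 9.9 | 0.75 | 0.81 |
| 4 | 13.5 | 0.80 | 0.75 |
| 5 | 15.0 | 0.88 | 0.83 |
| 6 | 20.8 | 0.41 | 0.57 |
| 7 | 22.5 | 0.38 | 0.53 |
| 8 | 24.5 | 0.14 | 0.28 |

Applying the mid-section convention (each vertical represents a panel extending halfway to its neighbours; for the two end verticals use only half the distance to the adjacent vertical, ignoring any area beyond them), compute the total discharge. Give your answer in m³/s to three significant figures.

w_1 = (7.0 − 1.3)/2 = 2.85 m; q_1 = 0.40 × 0.14 × 2.85 = 0.1596 m³/s
w_2 = (9.9 − 1.3)/2 = 4.3 m; q_2 = 0.61 × 0.61 × 4.3 = 1.600 m³/s
w_3 = (13.5 − 7.0)/2 = 3.25 m; q_3 = 0.81 × 0.75 × 3.25 = 1.974 m³/s
w_4 = (15.0 − 9.9)/2 = 2.55 m; q_4 = 0.75 × 0.80 × 2.55 = 1.530 m³/s
w_5 = (20.8 − 13.5)/2 = 3.65 m; q_5 = 0.83 × 0.88 × 3.65 = 2.666 m³/s
w_6 = (22.5 − 15.0)/2 = 3.75 m; q_6 = 0.57 × 0.41 × 3.75 = 0.8764 m³/s
w_7 = (24.5 − 20.8)/2 = 1.85 m; q_7 = 0.53 × 0.38 × 1.85 = 0.3726 m³/s
w_8 = (24.5 − 22.5)/2 = 1 m; q_8 = 0.28 × 0.14 × 1 = 0.03920 m³/s
Q = Σ qᵢ = 9.218 m³/s

9.22 m³/s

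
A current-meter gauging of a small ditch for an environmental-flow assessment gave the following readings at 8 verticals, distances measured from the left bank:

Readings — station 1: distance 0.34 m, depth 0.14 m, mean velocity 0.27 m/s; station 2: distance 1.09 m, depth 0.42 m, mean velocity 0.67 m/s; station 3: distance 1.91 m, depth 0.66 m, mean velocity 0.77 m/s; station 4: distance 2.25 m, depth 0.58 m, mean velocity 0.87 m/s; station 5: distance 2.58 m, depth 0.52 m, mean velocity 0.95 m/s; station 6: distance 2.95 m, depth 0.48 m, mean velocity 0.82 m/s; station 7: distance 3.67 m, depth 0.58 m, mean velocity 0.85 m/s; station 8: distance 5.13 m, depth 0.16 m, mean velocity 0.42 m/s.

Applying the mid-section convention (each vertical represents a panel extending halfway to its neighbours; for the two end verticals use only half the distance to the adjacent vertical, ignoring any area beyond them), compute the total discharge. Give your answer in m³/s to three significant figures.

w_1 = (1.09 − 0.34)/2 = 0.375 m; q_1 = 0.27 × 0.14 × 0.375 = 0.01418 m³/s
w_2 = (1.91 − 0.34)/2 = 0.785 m; q_2 = 0.67 × 0.42 × 0.785 = 0.2209 m³/s
w_3 = (2.25 − 1.09)/2 = 0.58 m; q_3 = 0.77 × 0.66 × 0.58 = 0.2948 m³/s
w_4 = (2.58 − 1.91)/2 = 0.335 m; q_4 = 0.87 × 0.58 × 0.335 = 0.1690 m³/s
w_5 = (2.95 − 2.25)/2 = 0.35 m; q_5 = 0.95 × 0.52 × 0.35 = 0.1729 m³/s
w_6 = (3.67 − 2.58)/2 = 0.545 m; q_6 = 0.82 × 0.48 × 0.545 = 0.2145 m³/s
w_7 = (5.13 − 2.95)/2 = 1.09 m; q_7 = 0.85 × 0.58 × 1.09 = 0.5374 m³/s
w_8 = (5.13 − 3.67)/2 = 0.73 m; q_8 = 0.42 × 0.16 × 0.73 = 0.04906 m³/s
Q = Σ qᵢ = 1.673 m³/s

1.67 m³/s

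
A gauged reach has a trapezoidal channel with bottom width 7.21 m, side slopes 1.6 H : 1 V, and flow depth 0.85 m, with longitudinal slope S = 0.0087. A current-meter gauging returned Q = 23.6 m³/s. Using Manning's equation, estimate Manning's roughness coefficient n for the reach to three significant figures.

A = (b + z·y)·y = (7.21 + 1.6×0.85)×0.85 = 7.285 m²
P = b + 2y√(1+z²) = 7.21 + 2×0.85×√(1+1.6²) = 10.42 m
R = A/P = 7.285/10.42 = 0.6993 m
n = (1/Q)·A·R^(2/3)·S^(1/2) = (1/23.6) × 7.285 × 0.7878 × 0.09327 = 0.02268

0.0227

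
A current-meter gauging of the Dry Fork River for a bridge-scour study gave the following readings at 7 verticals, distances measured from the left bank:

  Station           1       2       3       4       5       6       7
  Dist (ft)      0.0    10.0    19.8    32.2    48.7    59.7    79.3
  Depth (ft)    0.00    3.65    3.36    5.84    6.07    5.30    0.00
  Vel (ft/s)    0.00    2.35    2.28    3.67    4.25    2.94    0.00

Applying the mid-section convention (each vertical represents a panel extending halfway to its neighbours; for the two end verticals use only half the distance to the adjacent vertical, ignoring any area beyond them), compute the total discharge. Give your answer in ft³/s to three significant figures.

w_2 = (19.8 − 0.0)/2 = 9.9 ft; q_2 = 2.35 × 3.65 × 9.9 = 84.92 ft³/s
w_3 = (32.2 − 10.0)/2 = 11.1 ft; q_3 = 2.28 × 3.36 × 11.1 = 85.03 ft³/s
w_4 = (48.7 − 19.8)/2 = 14.45 ft; q_4 = 3.67 × 5.84 × 14.45 = 309.7 ft³/s
w_5 = (59.7 − 32.2)/2 = 13.75 ft; q_5 = 4.25 × 6.07 × 13.75 = 354.7 ft³/s
w_6 = (79.3 − 48.7)/2 = 15.3 ft; q_6 = 2.94 × 5.30 × 15.3 = 238.4 ft³/s
Stations 1, 7 contribute zero (depth or velocity is 0).
Q = Σ qᵢ = 1073 ft³/s

1070 ft³/s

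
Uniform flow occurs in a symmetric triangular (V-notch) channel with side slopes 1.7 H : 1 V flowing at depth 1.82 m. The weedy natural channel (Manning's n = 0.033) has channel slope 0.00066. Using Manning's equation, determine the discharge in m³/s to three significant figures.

A = z·y² = 1.7×1.82² = 5.631 m²
P = 2y√(1+z²) = 2×1.82×√(1+1.7²) = 7.179 m
R = A/P = 5.631/7.179 = 0.7844 m
Q = (1/n)·A·R^(2/3)·S^(1/2) = (1/0.033) × 5.631 × 0.7844^(2/3) × 0.00066^(1/2) = 3.728 m³/s

3.73 m³/s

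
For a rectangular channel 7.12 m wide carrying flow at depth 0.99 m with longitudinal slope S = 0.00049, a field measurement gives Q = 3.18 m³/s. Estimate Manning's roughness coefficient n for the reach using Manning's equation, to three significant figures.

0.0414

A = b·y = 7.12 × 0.99 = 7.049 m²
P = b + 2y = 7.12 + 2×0.99 = 9.100 m
R = A/P = 7.049/9.100 = 0.7746 m
n = (1/Q)·A·R^(2/3)·S^(1/2) = (1/3.18) × 7.049 × 0.8434 × 0.02214 = 0.04138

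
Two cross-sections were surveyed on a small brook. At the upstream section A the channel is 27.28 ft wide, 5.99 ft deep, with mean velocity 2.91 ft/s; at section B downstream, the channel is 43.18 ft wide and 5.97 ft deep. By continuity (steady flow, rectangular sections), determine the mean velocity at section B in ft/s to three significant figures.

Q = A₁V₁ = (27.28×5.99) × 2.91 = 475.5 ft³/s
A₂ = 43.18 × 5.97 = 257.8 ft²
V₂ = Q/A₂ = 475.5/257.8 = 1.845 ft/s

1.84 ft/s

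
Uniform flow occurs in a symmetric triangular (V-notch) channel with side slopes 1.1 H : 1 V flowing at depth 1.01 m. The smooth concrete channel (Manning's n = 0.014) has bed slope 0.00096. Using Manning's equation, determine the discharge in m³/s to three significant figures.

A = z·y² = 1.1×1.01² = 1.122 m²
P = 2y√(1+z²) = 2×1.01×√(1+1.1²) = 3.003 m
R = A/P = 1.122/3.003 = 0.3737 m
Q = (1/n)·A·R^(2/3)·S^(1/2) = (1/0.014) × 1.122 × 0.3737^(2/3) × 0.00096^(1/2) = 1.288 m³/s

1.29 m³/s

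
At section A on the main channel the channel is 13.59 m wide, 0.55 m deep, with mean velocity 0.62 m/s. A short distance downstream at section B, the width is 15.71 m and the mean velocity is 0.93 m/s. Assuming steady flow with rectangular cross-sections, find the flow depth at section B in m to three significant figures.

Q = A₁V₁ = (13.59×0.55) × 0.62 = 4.634 m³/s
d₂ = Q/(b₂ V₂) = 4.634/(15.71×0.93) = 0.3172 m

0.317 m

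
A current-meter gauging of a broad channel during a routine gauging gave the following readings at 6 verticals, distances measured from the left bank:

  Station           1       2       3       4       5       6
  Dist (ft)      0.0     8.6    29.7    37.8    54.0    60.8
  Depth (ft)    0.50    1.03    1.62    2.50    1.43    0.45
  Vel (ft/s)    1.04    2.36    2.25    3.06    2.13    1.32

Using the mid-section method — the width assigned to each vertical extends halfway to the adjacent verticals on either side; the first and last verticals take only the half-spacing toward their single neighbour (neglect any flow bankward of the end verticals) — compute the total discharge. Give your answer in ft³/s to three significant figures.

w_1 = (8.6 − 0.0)/2 = 4.3 ft; q_1 = 1.04 × 0.50 × 4.3 = 2.236 ft³/s
w_2 = (29.7 − 0.0)/2 = 14.85 ft; q_2 = 2.36 × 1.03 × 14.85 = 36.10 ft³/s
w_3 = (37.8 − 8.6)/2 = 14.6 ft; q_3 = 2.25 × 1.62 × 14.6 = 53.22 ft³/s
w_4 = (54.0 − 29.7)/2 = 12.15 ft; q_4 = 3.06 × 2.50 × 12.15 = 92.95 ft³/s
w_5 = (60.8 − 37.8)/2 = 11.5 ft; q_5 = 2.13 × 1.43 × 11.5 = 35.03 ft³/s
w_6 = (60.8 − 54.0)/2 = 3.4 ft; q_6 = 1.32 × 0.45 × 3.4 = 2.020 ft³/s
Q = Σ qᵢ = 221.5 ft³/s

222 ft³/s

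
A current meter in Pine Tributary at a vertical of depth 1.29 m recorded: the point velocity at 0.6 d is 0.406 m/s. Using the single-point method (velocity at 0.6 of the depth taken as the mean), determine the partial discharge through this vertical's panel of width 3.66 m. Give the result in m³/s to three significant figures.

1.92 m³/s

v̄ = v₀.₆ = 0.406 m/s
q = v̄ × d × w = 0.4060 × 1.29 × 3.66 = 1.917 m³/s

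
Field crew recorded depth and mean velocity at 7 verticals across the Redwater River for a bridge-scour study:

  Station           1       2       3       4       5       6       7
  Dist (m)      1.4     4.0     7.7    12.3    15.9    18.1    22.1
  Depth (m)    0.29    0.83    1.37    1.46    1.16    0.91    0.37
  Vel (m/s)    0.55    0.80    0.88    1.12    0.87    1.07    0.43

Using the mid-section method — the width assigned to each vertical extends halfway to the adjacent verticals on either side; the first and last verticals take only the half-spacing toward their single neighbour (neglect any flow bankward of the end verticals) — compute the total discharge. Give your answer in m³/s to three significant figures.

20.3 m³/s

w_1 = (4.0 − 1.4)/2 = 1.3 m; q_1 = 0.55 × 0.29 × 1.3 = 0.2074 m³/s
w_2 = (7.7 − 1.4)/2 = 3.15 m; q_2 = 0.80 × 0.83 × 3.15 = 2.092 m³/s
w_3 = (12.3 − 4.0)/2 = 4.15 m; q_3 = 0.88 × 1.37 × 4.15 = 5.003 m³/s
w_4 = (15.9 − 7.7)/2 = 4.1 m; q_4 = 1.12 × 1.46 × 4.1 = 6.704 m³/s
w_5 = (18.1 − 12.3)/2 = 2.9 m; q_5 = 0.87 × 1.16 × 2.9 = 2.927 m³/s
w_6 = (22.1 − 15.9)/2 = 3.1 m; q_6 = 1.07 × 0.91 × 3.1 = 3.018 m³/s
w_7 = (22.1 − 18.1)/2 = 2 m; q_7 = 0.43 × 0.37 × 2 = 0.3182 m³/s
Q = Σ qᵢ = 20.27 m³/s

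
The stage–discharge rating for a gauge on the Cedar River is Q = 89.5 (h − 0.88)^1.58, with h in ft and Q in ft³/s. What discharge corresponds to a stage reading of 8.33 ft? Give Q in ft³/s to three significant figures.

Q = 89.5 × (8.33 − 0.88)^1.58 = 89.5 × 7.45^1.58 = 2137 ft³/s

2140 ft³/s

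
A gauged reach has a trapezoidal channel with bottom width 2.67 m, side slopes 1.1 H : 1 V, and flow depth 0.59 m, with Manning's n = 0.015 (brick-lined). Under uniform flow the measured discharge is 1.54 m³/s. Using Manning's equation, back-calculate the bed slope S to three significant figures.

0.000413

A = (b + z·y)·y = (2.67 + 1.1×0.59)×0.59 = 1.958 m²
P = b + 2y√(1+z²) = 2.67 + 2×0.59×√(1+1.1²) = 4.424 m
R = A/P = 1.958/4.424 = 0.4426 m
S = (Q·n / (1·A·R^(2/3)))² = (1.54×0.015 / (1×1.958×0.5808))² = 0.0004125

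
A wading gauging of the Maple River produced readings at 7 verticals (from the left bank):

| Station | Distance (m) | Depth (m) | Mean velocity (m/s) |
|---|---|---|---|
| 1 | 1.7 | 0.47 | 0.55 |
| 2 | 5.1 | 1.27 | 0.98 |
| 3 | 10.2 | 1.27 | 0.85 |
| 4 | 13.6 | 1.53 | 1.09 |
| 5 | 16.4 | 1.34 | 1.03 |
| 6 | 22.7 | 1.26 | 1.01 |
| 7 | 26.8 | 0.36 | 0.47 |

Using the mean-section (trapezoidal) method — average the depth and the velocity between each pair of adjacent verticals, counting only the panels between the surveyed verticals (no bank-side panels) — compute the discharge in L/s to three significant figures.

27900 L/s

Panel 1-2: Δb = 3.4 m, d̄ = (0.47+1.27)/2 = 0.87, v̄ = (0.55+0.98)/2 = 0.765 → q = 3.4×0.87×0.765 = 2.263 m³/s
Panel 2-3: Δb = 5.1 m, d̄ = (1.27+1.27)/2 = 1.27, v̄ = (0.98+0.85)/2 = 0.915 → q = 5.1×1.27×0.915 = 5.926 m³/s
Panel 3-4: Δb = 3.4 m, d̄ = (1.27+1.53)/2 = 1.4, v̄ = (0.85+1.09)/2 = 0.97 → q = 3.4×1.4×0.97 = 4.617 m³/s
Panel 4-5: Δb = 2.8 m, d̄ = (1.53+1.34)/2 = 1.435, v̄ = (1.09+1.03)/2 = 1.06 → q = 2.8×1.435×1.06 = 4.259 m³/s
Panel 5-6: Δb = 6.3 m, d̄ = (1.34+1.26)/2 = 1.3, v̄ = (1.03+1.01)/2 = 1.02 → q = 6.3×1.3×1.02 = 8.354 m³/s
Panel 6-7: Δb = 4.1 m, d̄ = (1.26+0.36)/2 = 0.81, v̄ = (1.01+0.47)/2 = 0.74 → q = 4.1×0.81×0.74 = 2.458 m³/s
Q = Σ q = 27.88 m³/s
= 27.88 × 1000 = 27880 L/s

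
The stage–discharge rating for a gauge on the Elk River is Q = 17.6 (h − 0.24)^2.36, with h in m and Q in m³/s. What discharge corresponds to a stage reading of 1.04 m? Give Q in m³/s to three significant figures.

Q = 17.6 × (1.04 − 0.24)^2.36 = 17.6 × 0.8^2.36 = 10.39 m³/s

10.4 m³/s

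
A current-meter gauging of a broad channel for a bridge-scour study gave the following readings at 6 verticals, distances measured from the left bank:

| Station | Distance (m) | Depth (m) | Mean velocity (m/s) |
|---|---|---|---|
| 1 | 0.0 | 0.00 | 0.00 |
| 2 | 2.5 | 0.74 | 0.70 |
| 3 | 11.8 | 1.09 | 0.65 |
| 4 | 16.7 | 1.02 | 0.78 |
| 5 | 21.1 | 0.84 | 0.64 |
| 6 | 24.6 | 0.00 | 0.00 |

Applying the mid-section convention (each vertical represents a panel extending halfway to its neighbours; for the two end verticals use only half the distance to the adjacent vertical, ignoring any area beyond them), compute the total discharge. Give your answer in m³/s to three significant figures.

13.9 m³/s

w_2 = (11.8 − 0.0)/2 = 5.9 m; q_2 = 0.70 × 0.74 × 5.9 = 3.056 m³/s
w_3 = (16.7 − 2.5)/2 = 7.1 m; q_3 = 0.65 × 1.09 × 7.1 = 5.030 m³/s
w_4 = (21.1 − 11.8)/2 = 4.65 m; q_4 = 0.78 × 1.02 × 4.65 = 3.700 m³/s
w_5 = (24.6 − 16.7)/2 = 3.95 m; q_5 = 0.64 × 0.84 × 3.95 = 2.124 m³/s
Stations 1, 6 contribute zero (depth or velocity is 0).
Q = Σ qᵢ = 13.91 m³/s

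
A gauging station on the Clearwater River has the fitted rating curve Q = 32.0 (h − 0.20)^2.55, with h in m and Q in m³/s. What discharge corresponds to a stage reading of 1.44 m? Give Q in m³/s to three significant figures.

55.4 m³/s

Q = 32.0 × (1.44 − 0.20)^2.55 = 32.0 × 1.24^2.55 = 55.38 m³/s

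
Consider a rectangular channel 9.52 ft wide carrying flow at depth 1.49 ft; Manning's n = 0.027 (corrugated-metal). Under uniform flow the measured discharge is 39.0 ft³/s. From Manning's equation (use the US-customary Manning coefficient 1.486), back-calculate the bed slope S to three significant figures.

0.00211

A = b·y = 9.52 × 1.49 = 14.18 ft²
P = b + 2y = 9.52 + 2×1.49 = 12.50 ft
R = A/P = 14.18/12.50 = 1.135 ft
S = (Q·n / (1.486·A·R^(2/3)))² = (39.0×0.027 / (1.486×14.18×1.088))² = 0.002108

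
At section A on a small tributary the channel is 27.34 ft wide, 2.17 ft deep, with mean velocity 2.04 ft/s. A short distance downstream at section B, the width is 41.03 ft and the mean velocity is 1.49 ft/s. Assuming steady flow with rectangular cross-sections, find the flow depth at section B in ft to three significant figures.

Q = A₁V₁ = (27.34×2.17) × 2.04 = 121.0 ft³/s
d₂ = Q/(b₂ V₂) = 121.0/(41.03×1.49) = 1.980 ft

1.98 ft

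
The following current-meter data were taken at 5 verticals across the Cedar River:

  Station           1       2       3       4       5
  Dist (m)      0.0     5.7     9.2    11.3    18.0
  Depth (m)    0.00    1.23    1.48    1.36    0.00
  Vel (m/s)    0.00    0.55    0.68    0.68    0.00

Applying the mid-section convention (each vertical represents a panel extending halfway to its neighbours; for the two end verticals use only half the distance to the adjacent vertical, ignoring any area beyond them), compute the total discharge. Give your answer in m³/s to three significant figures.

10.0 m³/s

w_2 = (9.2 − 0.0)/2 = 4.6 m; q_2 = 0.55 × 1.23 × 4.6 = 3.112 m³/s
w_3 = (11.3 − 5.7)/2 = 2.8 m; q_3 = 0.68 × 1.48 × 2.8 = 2.818 m³/s
w_4 = (18.0 − 9.2)/2 = 4.4 m; q_4 = 0.68 × 1.36 × 4.4 = 4.069 m³/s
Stations 1, 5 contribute zero (depth or velocity is 0).
Q = Σ qᵢ = 9.999 m³/s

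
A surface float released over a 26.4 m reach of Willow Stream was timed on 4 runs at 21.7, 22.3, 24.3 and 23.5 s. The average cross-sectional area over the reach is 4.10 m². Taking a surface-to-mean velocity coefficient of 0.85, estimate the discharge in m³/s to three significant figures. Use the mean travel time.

t̄ = (21.7 + 22.3 + 24.3 + 23.5) / 4 = 22.95 s
v_surface = L / t̄ = 26.4 / 22.95 = 1.150 m/s
v_mean = 0.85 × 1.150 = 0.9778 m/s
Q = A × v_mean = 4.10 × 0.9778 = 4.009 m³/s

4.01 m³/s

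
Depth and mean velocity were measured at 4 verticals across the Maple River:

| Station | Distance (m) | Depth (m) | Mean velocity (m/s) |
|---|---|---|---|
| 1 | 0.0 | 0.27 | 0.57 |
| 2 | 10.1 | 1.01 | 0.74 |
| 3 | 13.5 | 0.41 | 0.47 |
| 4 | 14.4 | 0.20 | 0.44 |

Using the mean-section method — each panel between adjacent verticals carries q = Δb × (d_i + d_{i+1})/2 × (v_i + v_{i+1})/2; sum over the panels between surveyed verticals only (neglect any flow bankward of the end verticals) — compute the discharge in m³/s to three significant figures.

Panel 1-2: Δb = 10.1 m, d̄ = (0.27+1.01)/2 = 0.64, v̄ = (0.57+0.74)/2 = 0.655 → q = 10.1×0.64×0.655 = 4.234 m³/s
Panel 2-3: Δb = 3.4 m, d̄ = (1.01+0.41)/2 = 0.71, v̄ = (0.74+0.47)/2 = 0.605 → q = 3.4×0.71×0.605 = 1.460 m³/s
Panel 3-4: Δb = 0.9 m, d̄ = (0.41+0.20)/2 = 0.305, v̄ = (0.47+0.44)/2 = 0.455 → q = 0.9×0.305×0.455 = 0.1249 m³/s
Q = Σ q = 5.819 m³/s

5.82 m³/s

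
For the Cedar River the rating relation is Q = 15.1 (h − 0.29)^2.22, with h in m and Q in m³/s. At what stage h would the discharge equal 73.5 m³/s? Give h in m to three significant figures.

h − h₀ = (Q/C)^(1/b) = (73.5/15.1)^(1/2.22) = 2.040 m
h = 0.29 + 2.040 = 2.330 m

2.33 m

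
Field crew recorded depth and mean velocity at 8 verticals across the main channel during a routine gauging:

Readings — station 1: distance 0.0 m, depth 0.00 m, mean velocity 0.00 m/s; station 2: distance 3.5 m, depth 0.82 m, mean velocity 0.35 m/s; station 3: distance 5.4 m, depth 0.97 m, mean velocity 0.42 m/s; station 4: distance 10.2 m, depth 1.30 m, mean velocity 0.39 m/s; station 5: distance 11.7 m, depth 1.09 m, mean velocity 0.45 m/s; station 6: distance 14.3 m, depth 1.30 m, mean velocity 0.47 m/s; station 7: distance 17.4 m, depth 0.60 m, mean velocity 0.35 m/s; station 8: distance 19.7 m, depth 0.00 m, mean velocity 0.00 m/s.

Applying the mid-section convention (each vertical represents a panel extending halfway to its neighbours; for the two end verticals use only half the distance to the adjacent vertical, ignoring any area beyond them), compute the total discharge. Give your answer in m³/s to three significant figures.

w_2 = (5.4 − 0.0)/2 = 2.7 m; q_2 = 0.35 × 0.82 × 2.7 = 0.7749 m³/s
w_3 = (10.2 − 3.5)/2 = 3.35 m; q_3 = 0.42 × 0.97 × 3.35 = 1.365 m³/s
w_4 = (11.7 − 5.4)/2 = 3.15 m; q_4 = 0.39 × 1.30 × 3.15 = 1.597 m³/s
w_5 = (14.3 − 10.2)/2 = 2.05 m; q_5 = 0.45 × 1.09 × 2.05 = 1.006 m³/s
w_6 = (17.4 − 11.7)/2 = 2.85 m; q_6 = 0.47 × 1.30 × 2.85 = 1.741 m³/s
w_7 = (19.7 − 14.3)/2 = 2.7 m; q_7 = 0.35 × 0.60 × 2.7 = 0.5670 m³/s
Stations 1, 8 contribute zero (depth or velocity is 0).
Q = Σ qᵢ = 7.051 m³/s

7.05 m³/s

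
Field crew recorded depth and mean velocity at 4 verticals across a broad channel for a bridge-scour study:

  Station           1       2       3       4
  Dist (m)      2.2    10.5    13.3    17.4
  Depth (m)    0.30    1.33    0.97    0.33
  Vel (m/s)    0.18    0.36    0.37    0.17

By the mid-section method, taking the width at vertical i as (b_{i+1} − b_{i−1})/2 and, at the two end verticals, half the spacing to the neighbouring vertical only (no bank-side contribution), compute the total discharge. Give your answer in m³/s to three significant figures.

4.23 m³/s

w_1 = (10.5 − 2.2)/2 = 4.15 m; q_1 = 0.18 × 0.30 × 4.15 = 0.2241 m³/s
w_2 = (13.3 − 2.2)/2 = 5.55 m; q_2 = 0.36 × 1.33 × 5.55 = 2.657 m³/s
w_3 = (17.4 − 10.5)/2 = 3.45 m; q_3 = 0.37 × 0.97 × 3.45 = 1.238 m³/s
w_4 = (17.4 − 13.3)/2 = 2.05 m; q_4 = 0.17 × 0.33 × 2.05 = 0.1150 m³/s
Q = Σ qᵢ = 4.235 m³/s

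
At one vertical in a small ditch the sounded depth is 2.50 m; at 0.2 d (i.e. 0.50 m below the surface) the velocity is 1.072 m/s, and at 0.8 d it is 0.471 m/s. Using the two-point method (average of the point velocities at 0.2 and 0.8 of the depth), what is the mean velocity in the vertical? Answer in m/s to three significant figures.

0.772 m/s

v̄ = (1.072 + 0.471) / 2 = 0.7715 m/s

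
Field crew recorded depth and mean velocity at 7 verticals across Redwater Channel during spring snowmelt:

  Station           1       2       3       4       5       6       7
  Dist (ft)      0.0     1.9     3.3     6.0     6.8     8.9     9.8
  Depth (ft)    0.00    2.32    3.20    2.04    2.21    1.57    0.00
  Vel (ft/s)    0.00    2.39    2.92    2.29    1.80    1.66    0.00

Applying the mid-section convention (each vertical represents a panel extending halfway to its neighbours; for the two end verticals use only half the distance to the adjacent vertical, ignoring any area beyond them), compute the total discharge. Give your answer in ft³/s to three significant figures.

46.2 ft³/s

w_2 = (3.3 − 0.0)/2 = 1.65 ft; q_2 = 2.39 × 2.32 × 1.65 = 9.149 ft³/s
w_3 = (6.0 − 1.9)/2 = 2.05 ft; q_3 = 2.92 × 3.20 × 2.05 = 19.16 ft³/s
w_4 = (6.8 − 3.3)/2 = 1.75 ft; q_4 = 2.29 × 2.04 × 1.75 = 8.175 ft³/s
w_5 = (8.9 − 6.0)/2 = 1.45 ft; q_5 = 1.80 × 2.21 × 1.45 = 5.768 ft³/s
w_6 = (9.8 − 6.8)/2 = 1.5 ft; q_6 = 1.66 × 1.57 × 1.5 = 3.909 ft³/s
Stations 1, 7 contribute zero (depth or velocity is 0).
Q = Σ qᵢ = 46.16 ft³/s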